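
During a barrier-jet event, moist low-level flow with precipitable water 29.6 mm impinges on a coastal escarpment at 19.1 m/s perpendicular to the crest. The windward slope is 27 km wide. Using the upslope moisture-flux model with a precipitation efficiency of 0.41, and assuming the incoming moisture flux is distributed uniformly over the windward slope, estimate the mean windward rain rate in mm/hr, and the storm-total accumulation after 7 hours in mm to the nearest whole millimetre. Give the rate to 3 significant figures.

Incoming column moisture flux per unit ridge length: F = V × PW = 19.1 × 29.6 = 565.36 mm·m/s.
Spread over the 27 km slope with efficiency ε = 0.41: R = ε·F/W = 0.41 × 565.36 / 27000 m = 8.585e-03 mm/s.
R = 8.585e-03 × 3600 = 30.9 mm/hr.
Over 7 h: total = 30.9 × 7 = 216.3 ≈ 216 mm.

R ≈ 30.9 mm/hr; total ≈ 216 mm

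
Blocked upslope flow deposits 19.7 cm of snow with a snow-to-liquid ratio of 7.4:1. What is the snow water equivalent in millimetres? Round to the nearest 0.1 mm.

SWE ≈ 26.6 mm

SWE = snow depth / ratio = 19.7 cm / 7.4 = 2.662 cm = 26.6 mm.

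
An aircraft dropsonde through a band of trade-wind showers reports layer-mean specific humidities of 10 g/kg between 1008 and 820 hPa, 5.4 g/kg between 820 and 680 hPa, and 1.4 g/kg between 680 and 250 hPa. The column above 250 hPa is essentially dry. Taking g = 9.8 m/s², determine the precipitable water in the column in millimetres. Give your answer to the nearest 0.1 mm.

PW ≈ 33.0 mm

Precipitable water is the column-integrated vapour mass per unit area: PW = (1/g) Σ q̄ Δp, with q in kg/kg and Δp in Pa (1 kg/m² of water = 1 mm).
Layer 1008–820 hPa: Δp = 188 hPa = 18800 Pa, q̄ = 0.01 kg/kg → 0.01 × 18800 / 9.8 = 19.18 mm
Layer 820–680 hPa: Δp = 140 hPa = 14000 Pa, q̄ = 0.0054 kg/kg → 0.0054 × 14000 / 9.8 = 7.71 mm
Layer 680–250 hPa: Δp = 430 hPa = 43000 Pa, q̄ = 0.0014 kg/kg → 0.0014 × 43000 / 9.8 = 6.14 mm
PW = 19.18 + 7.71 + 6.14 = 33.03 ≈ 33.0 mm.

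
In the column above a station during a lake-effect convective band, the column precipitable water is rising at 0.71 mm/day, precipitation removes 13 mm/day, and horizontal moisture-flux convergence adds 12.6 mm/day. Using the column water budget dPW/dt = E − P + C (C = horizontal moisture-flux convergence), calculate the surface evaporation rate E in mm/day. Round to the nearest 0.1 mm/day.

dPW/dt = +0.71 mm/day.
E = dPW/dt + P − C = (+0.71) + 13 − (12.6) = 1.1 mm/day.

E ≈ 1.1 mm/day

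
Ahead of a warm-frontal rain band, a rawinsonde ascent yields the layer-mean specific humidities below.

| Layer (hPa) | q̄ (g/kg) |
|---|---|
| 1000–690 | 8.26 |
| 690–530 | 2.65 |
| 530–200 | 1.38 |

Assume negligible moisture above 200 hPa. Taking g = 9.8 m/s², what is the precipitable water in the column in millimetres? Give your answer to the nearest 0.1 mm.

PW ≈ 35.1 mm

Precipitable water is the column-integrated vapour mass per unit area: PW = (1/g) Σ q̄ Δp, with q in kg/kg and Δp in Pa (1 kg/m² of water = 1 mm).
Layer 1000–690 hPa: Δp = 310 hPa = 31000 Pa, q̄ = 0.00826 kg/kg → 0.00826 × 31000 / 9.8 = 26.13 mm
Layer 690–530 hPa: Δp = 160 hPa = 16000 Pa, q̄ = 0.00265 kg/kg → 0.00265 × 16000 / 9.8 = 4.33 mm
Layer 530–200 hPa: Δp = 330 hPa = 33000 Pa, q̄ = 0.00138 kg/kg → 0.00138 × 33000 / 9.8 = 4.65 mm
PW = 26.13 + 4.33 + 4.65 = 35.11 ≈ 35.1 mm.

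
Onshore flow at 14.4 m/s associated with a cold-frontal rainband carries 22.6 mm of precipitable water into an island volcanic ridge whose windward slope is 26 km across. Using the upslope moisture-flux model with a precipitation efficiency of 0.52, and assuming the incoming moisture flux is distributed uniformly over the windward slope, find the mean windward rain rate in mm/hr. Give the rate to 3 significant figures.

Incoming column moisture flux per unit ridge length: F = V × PW = 14.4 × 22.6 = 325.44 mm·m/s.
Spread over the 26 km slope with efficiency ε = 0.52: R = ε·F/W = 0.52 × 325.44 / 26000 m = 6.509e-03 mm/s.
R = 6.509e-03 × 3600 = 23.4 mm/hr.

R ≈ 23.4 mm/hr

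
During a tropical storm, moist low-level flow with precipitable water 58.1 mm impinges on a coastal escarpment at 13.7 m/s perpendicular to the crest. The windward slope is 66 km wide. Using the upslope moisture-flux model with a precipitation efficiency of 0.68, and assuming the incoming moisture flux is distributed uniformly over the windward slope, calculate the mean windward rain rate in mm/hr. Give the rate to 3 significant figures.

Incoming column moisture flux per unit ridge length: F = V × PW = 13.7 × 58.1 = 795.97 mm·m/s.
Spread over the 66 km slope with efficiency ε = 0.68: R = ε·F/W = 0.68 × 795.97 / 66000 m = 8.201e-03 mm/s.
R = 8.201e-03 × 3600 = 29.5 mm/hr.

R ≈ 29.5 mm/hr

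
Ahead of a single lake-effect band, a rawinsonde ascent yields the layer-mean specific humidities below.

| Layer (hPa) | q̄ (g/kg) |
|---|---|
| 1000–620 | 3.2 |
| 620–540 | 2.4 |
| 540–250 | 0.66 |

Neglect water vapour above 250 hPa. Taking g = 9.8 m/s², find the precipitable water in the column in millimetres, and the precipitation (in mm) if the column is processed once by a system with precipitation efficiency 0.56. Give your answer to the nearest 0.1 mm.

PW ≈ 16.3 mm; precipitation ≈ 9.1 mm

Precipitable water is the column-integrated vapour mass per unit area: PW = (1/g) Σ q̄ Δp, with q in kg/kg and Δp in Pa (1 kg/m² of water = 1 mm).
Layer 1000–620 hPa: Δp = 380 hPa = 38000 Pa, q̄ = 0.0032 kg/kg → 0.0032 × 38000 / 9.8 = 12.41 mm
Layer 620–540 hPa: Δp = 80 hPa = 8000 Pa, q̄ = 0.0024 kg/kg → 0.0024 × 8000 / 9.8 = 1.96 mm
Layer 540–250 hPa: Δp = 290 hPa = 29000 Pa, q̄ = 0.00066 kg/kg → 0.00066 × 29000 / 9.8 = 1.95 mm
PW = 12.41 + 1.96 + 1.95 = 16.32 ≈ 16.3 mm.
Precipitation = ε × PW = 0.56 × 16.3 = 9.1 mm.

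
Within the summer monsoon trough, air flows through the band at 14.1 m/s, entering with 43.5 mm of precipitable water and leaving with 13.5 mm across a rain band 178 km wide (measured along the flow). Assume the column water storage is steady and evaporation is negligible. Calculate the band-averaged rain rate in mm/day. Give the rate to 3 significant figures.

R ≈ 205 mm/day

Column moisture flux per unit crosswind length is F = V × PW.
Inflow: F_in = 14.1 × 43.5 = 613.35 mm·m/s
Outflow: F_out = 14.1 × 13.5 = 190.35 mm·m/s
Steady-state rate R = (F_in − F_out)/L = (613.35 − 190.35) / 178000 m = 2.376e-03 mm/s.
R = 2.376e-03 × 3600 × 24 = 205 mm/day.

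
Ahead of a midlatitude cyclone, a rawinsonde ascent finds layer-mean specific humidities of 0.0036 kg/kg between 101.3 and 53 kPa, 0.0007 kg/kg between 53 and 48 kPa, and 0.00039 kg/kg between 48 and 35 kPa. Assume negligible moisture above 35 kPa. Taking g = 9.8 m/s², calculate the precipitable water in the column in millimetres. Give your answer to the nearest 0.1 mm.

PW ≈ 18.6 mm

Precipitable water is the column-integrated vapour mass per unit area: PW = (1/g) Σ q̄ Δp, with q in kg/kg and Δp in Pa (1 kg/m² of water = 1 mm).
Layer 101.3–53 kPa: Δp = 483 hPa = 48300 Pa, q̄ = 0.0036 kg/kg → 0.0036 × 48300 / 9.8 = 17.74 mm
Layer 53–48 kPa: Δp = 50 hPa = 5000 Pa, q̄ = 0.0007 kg/kg → 0.0007 × 5000 / 9.8 = 0.36 mm
Layer 48–35 kPa: Δp = 130 hPa = 13000 Pa, q̄ = 0.00039 kg/kg → 0.00039 × 13000 / 9.8 = 0.52 mm
PW = 17.74 + 0.36 + 0.52 = 18.62 ≈ 18.6 mm.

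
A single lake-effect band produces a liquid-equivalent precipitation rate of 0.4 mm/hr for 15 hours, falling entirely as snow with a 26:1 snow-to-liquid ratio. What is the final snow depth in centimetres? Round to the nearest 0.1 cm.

snow depth ≈ 15.6 cm

Liquid-equivalent depth = 0.4 × 15 = 6 mm.
Snow depth = 6 mm × 26 = 156 mm = 15.6 cm.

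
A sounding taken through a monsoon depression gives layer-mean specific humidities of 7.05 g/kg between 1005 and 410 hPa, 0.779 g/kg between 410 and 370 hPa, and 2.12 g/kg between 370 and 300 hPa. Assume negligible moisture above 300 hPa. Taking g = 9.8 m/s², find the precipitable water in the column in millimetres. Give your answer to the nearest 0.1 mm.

Precipitable water is the column-integrated vapour mass per unit area: PW = (1/g) Σ q̄ Δp, with q in kg/kg and Δp in Pa (1 kg/m² of water = 1 mm).
Layer 1005–410 hPa: Δp = 595 hPa = 59500 Pa, q̄ = 0.00705 kg/kg → 0.00705 × 59500 / 9.8 = 42.80 mm
Layer 410–370 hPa: Δp = 40 hPa = 4000 Pa, q̄ = 0.000779 kg/kg → 0.000779 × 4000 / 9.8 = 0.32 mm
Layer 370–300 hPa: Δp = 70 hPa = 7000 Pa, q̄ = 0.00212 kg/kg → 0.00212 × 7000 / 9.8 = 1.51 mm
PW = 42.80 + 0.32 + 1.51 = 44.63 ≈ 44.6 mm.

PW ≈ 44.6 mm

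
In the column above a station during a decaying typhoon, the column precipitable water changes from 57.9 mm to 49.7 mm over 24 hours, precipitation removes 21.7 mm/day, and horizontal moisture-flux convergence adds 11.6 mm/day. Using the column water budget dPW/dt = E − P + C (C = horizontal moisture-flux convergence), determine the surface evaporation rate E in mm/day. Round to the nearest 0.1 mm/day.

E ≈ 1.9 mm/day

dPW/dt = (49.7 − 57.9) mm / (24/24 day) = -8.200 mm/day.
E = dPW/dt + P − C = (-8.200) + 21.7 − (11.6) = 1.9 mm/day.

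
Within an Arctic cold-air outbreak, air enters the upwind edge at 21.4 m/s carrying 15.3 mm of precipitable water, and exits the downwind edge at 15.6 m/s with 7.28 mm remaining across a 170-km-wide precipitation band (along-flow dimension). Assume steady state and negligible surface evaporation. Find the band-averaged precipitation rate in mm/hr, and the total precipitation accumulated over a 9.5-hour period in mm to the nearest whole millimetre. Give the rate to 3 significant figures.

R ≈ 4.53 mm/hr; total ≈ 43 mm

Column moisture flux per unit crosswind length is F = V × PW.
Inflow: F_in = 21.4 × 15.3 = 327.42 mm·m/s
Outflow: F_out = 15.6 × 7.28 = 113.568 mm·m/s
Steady-state rate R = (F_in − F_out)/L = (327.42 − 113.568) / 170000 m = 1.258e-03 mm/s.
R = 1.258e-03 × 3600 = 4.53 mm/hr.
Over 9.5 h: total = 4.53 × 9.5 = 43.035 ≈ 43 mm.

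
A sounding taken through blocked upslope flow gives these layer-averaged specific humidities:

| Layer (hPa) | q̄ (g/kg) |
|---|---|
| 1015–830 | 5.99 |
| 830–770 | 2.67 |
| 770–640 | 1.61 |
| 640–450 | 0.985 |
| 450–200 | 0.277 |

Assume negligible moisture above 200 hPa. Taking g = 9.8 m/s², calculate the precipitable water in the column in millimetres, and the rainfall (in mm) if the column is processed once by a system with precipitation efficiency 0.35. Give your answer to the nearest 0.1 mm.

Precipitable water is the column-integrated vapour mass per unit area: PW = (1/g) Σ q̄ Δp, with q in kg/kg and Δp in Pa (1 kg/m² of water = 1 mm).
Layer 1015–830 hPa: Δp = 185 hPa = 18500 Pa, q̄ = 0.00599 kg/kg → 0.00599 × 18500 / 9.8 = 11.31 mm
Layer 830–770 hPa: Δp = 60 hPa = 6000 Pa, q̄ = 0.00267 kg/kg → 0.00267 × 6000 / 9.8 = 1.63 mm
Layer 770–640 hPa: Δp = 130 hPa = 13000 Pa, q̄ = 0.00161 kg/kg → 0.00161 × 13000 / 9.8 = 2.14 mm
Layer 640–450 hPa: Δp = 190 hPa = 19000 Pa, q̄ = 0.000985 kg/kg → 0.000985 × 19000 / 9.8 = 1.91 mm
Layer 450–200 hPa: Δp = 250 hPa = 25000 Pa, q̄ = 0.000277 kg/kg → 0.000277 × 25000 / 9.8 = 0.71 mm
PW = 11.31 + 1.63 + 2.14 + 1.91 + 0.71 = 17.70 ≈ 17.7 mm.
Rainfall = ε × PW = 0.35 × 17.7 = 6.2 mm.

PW ≈ 17.7 mm; rainfall ≈ 6.2 mm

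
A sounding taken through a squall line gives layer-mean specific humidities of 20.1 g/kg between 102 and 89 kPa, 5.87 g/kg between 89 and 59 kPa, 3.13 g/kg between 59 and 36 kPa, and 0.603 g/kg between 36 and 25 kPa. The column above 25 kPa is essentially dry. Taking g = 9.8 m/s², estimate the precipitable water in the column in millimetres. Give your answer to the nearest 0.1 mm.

Precipitable water is the column-integrated vapour mass per unit area: PW = (1/g) Σ q̄ Δp, with q in kg/kg and Δp in Pa (1 kg/m² of water = 1 mm).
Layer 102–89 kPa: Δp = 130 hPa = 13000 Pa, q̄ = 0.0201 kg/kg → 0.0201 × 13000 / 9.8 = 26.66 mm
Layer 89–59 kPa: Δp = 300 hPa = 30000 Pa, q̄ = 0.00587 kg/kg → 0.00587 × 30000 / 9.8 = 17.97 mm
Layer 59–36 kPa: Δp = 230 hPa = 23000 Pa, q̄ = 0.00313 kg/kg → 0.00313 × 23000 / 9.8 = 7.35 mm
Layer 36–25 kPa: Δp = 110 hPa = 11000 Pa, q̄ = 0.000603 kg/kg → 0.000603 × 11000 / 9.8 = 0.68 mm
PW = 26.66 + 17.97 + 7.35 + 0.68 = 52.66 ≈ 52.7 mm.

PW ≈ 52.7 mm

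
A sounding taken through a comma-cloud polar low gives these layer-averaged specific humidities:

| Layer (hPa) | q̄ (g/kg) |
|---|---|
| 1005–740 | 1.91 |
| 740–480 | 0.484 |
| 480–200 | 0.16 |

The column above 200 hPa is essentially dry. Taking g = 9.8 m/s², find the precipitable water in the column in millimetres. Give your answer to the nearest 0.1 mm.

PW ≈ 6.9 mm

Precipitable water is the column-integrated vapour mass per unit area: PW = (1/g) Σ q̄ Δp, with q in kg/kg and Δp in Pa (1 kg/m² of water = 1 mm).
Layer 1005–740 hPa: Δp = 265 hPa = 26500 Pa, q̄ = 0.00191 kg/kg → 0.00191 × 26500 / 9.8 = 5.16 mm
Layer 740–480 hPa: Δp = 260 hPa = 26000 Pa, q̄ = 0.000484 kg/kg → 0.000484 × 26000 / 9.8 = 1.28 mm
Layer 480–200 hPa: Δp = 280 hPa = 28000 Pa, q̄ = 0.00016 kg/kg → 0.00016 × 28000 / 9.8 = 0.46 mm
PW = 5.16 + 1.28 + 0.46 = 6.90 ≈ 6.9 mm.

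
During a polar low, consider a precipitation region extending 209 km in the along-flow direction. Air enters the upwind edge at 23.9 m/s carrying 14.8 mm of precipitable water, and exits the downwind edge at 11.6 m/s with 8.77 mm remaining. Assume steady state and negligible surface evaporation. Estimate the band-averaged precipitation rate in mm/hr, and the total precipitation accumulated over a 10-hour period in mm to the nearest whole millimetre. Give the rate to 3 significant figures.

R ≈ 4.34 mm/hr; total ≈ 43 mm

Column moisture flux per unit crosswind length is F = V × PW.
Inflow: F_in = 23.9 × 14.8 = 353.72 mm·m/s
Outflow: F_out = 11.6 × 8.77 = 101.732 mm·m/s
Steady-state rate R = (F_in − F_out)/L = (353.72 − 101.732) / 209000 m = 1.206e-03 mm/s.
R = 1.206e-03 × 3600 = 4.34 mm/hr.
Over 10 h: total = 4.34 × 10 = 43.4 ≈ 43 mm.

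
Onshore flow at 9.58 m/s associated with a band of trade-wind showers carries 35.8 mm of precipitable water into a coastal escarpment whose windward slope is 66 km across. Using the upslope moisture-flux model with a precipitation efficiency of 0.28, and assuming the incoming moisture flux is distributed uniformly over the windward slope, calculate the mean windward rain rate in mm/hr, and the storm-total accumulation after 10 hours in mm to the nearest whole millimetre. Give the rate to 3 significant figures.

R ≈ 5.24 mm/hr; total ≈ 52 mm

Incoming column moisture flux per unit ridge length: F = V × PW = 9.58 × 35.8 = 342.964 mm·m/s.
Spread over the 66 km slope with efficiency ε = 0.28: R = ε·F/W = 0.28 × 342.964 / 66000 m = 1.455e-03 mm/s.
R = 1.455e-03 × 3600 = 5.24 mm/hr.
Over 10 h: total = 5.24 × 10 = 52.4 ≈ 52 mm.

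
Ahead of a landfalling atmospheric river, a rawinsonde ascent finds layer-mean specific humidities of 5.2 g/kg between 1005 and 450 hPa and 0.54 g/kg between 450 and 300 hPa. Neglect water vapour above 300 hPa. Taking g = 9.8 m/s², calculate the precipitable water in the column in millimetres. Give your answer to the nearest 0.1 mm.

Precipitable water is the column-integrated vapour mass per unit area: PW = (1/g) Σ q̄ Δp, with q in kg/kg and Δp in Pa (1 kg/m² of water = 1 mm).
Layer 1005–450 hPa: Δp = 555 hPa = 55500 Pa, q̄ = 0.0052 kg/kg → 0.0052 × 55500 / 9.8 = 29.45 mm
Layer 450–300 hPa: Δp = 150 hPa = 15000 Pa, q̄ = 0.00054 kg/kg → 0.00054 × 15000 / 9.8 = 0.83 mm
PW = 29.45 + 0.83 = 30.28 ≈ 30.3 mm.

PW ≈ 30.3 mm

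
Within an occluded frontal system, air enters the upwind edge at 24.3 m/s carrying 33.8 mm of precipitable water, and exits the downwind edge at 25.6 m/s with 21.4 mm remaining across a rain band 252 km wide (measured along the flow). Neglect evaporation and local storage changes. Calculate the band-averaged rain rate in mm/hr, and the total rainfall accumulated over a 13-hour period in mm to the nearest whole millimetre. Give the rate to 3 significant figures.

R ≈ 3.91 mm/hr; total ≈ 51 mm

Column moisture flux per unit crosswind length is F = V × PW.
Inflow: F_in = 24.3 × 33.8 = 821.34 mm·m/s
Outflow: F_out = 25.6 × 21.4 = 547.84 mm·m/s
Steady-state rate R = (F_in − F_out)/L = (821.34 − 547.84) / 252000 m = 1.085e-03 mm/s.
R = 1.085e-03 × 3600 = 3.91 mm/hr.
Over 13 h: total = 3.91 × 13 = 50.83 ≈ 51 mm.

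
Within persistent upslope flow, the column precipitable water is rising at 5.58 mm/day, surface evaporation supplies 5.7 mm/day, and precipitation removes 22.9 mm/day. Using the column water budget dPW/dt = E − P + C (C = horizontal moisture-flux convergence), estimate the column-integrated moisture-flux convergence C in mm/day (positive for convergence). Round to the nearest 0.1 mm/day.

dPW/dt = +5.58 mm/day.
C = dPW/dt − E + P = (+5.58) − 5.7 + 22.9 = 22.8 mm/day.

C ≈ 22.8 mm/day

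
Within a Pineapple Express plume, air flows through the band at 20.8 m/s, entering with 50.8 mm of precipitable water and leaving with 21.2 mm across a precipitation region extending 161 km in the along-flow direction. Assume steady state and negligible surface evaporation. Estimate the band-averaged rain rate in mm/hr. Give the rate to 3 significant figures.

Column moisture flux per unit crosswind length is F = V × PW.
Inflow: F_in = 20.8 × 50.8 = 1056.64 mm·m/s
Outflow: F_out = 20.8 × 21.2 = 440.96 mm·m/s
Steady-state rate R = (F_in − F_out)/L = (1056.64 − 440.96) / 161000 m = 3.824e-03 mm/s.
R = 3.824e-03 × 3600 = 13.8 mm/hr.

R ≈ 13.8 mm/hr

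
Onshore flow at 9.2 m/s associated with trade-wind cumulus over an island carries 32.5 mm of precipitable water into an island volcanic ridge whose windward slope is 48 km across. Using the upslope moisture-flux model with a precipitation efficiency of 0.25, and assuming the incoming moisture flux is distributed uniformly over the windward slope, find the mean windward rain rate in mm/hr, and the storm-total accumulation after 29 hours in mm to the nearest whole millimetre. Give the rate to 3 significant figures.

Incoming column moisture flux per unit ridge length: F = V × PW = 9.2 × 32.5 = 299 mm·m/s.
Spread over the 48 km slope with efficiency ε = 0.25: R = ε·F/W = 0.25 × 299 / 48000 m = 1.557e-03 mm/s.
R = 1.557e-03 × 3600 = 5.61 mm/hr.
Over 29 h: total = 5.61 × 29 = 162.69 ≈ 163 mm.

R ≈ 5.61 mm/hr; total ≈ 163 mm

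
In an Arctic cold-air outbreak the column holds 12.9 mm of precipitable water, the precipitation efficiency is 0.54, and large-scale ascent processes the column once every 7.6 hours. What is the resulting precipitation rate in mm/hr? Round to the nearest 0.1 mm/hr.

R ≈ 0.9 mm/hr

Each overturning extracts ε × PW = 0.54 × 12.9 = 6.966 mm.
Rate = ε·PW / τ = 6.966 / 7.6 h = 0.9 mm/hr.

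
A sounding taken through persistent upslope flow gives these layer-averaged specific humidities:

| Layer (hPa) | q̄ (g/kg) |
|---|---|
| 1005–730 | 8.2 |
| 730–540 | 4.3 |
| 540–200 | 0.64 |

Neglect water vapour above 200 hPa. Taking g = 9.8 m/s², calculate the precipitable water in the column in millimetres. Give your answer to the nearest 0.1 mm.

PW ≈ 33.6 mm

Precipitable water is the column-integrated vapour mass per unit area: PW = (1/g) Σ q̄ Δp, with q in kg/kg and Δp in Pa (1 kg/m² of water = 1 mm).
Layer 1005–730 hPa: Δp = 275 hPa = 27500 Pa, q̄ = 0.0082 kg/kg → 0.0082 × 27500 / 9.8 = 23.01 mm
Layer 730–540 hPa: Δp = 190 hPa = 19000 Pa, q̄ = 0.0043 kg/kg → 0.0043 × 19000 / 9.8 = 8.34 mm
Layer 540–200 hPa: Δp = 340 hPa = 34000 Pa, q̄ = 0.00064 kg/kg → 0.00064 × 34000 / 9.8 = 2.22 mm
PW = 23.01 + 8.34 + 2.22 = 33.57 ≈ 33.6 mm.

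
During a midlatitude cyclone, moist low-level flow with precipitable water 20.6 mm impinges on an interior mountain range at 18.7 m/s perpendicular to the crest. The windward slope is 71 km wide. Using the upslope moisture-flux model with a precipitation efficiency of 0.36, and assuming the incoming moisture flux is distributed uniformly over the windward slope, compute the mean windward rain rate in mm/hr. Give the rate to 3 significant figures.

Incoming column moisture flux per unit ridge length: F = V × PW = 18.7 × 20.6 = 385.22 mm·m/s.
Spread over the 71 km slope with efficiency ε = 0.36: R = ε·F/W = 0.36 × 385.22 / 71000 m = 1.953e-03 mm/s.
R = 1.953e-03 × 3600 = 7.03 mm/hr.

R ≈ 7.03 mm/hr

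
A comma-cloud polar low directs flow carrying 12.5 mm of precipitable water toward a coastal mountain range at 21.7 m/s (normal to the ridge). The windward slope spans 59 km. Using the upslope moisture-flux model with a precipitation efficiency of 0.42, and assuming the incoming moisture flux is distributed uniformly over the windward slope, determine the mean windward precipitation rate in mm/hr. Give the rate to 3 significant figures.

Incoming column moisture flux per unit ridge length: F = V × PW = 21.7 × 12.5 = 271.25 mm·m/s.
Spread over the 59 km slope with efficiency ε = 0.42: R = ε·F/W = 0.42 × 271.25 / 59000 m = 1.931e-03 mm/s.
R = 1.931e-03 × 3600 = 6.95 mm/hr.

R ≈ 6.95 mm/hr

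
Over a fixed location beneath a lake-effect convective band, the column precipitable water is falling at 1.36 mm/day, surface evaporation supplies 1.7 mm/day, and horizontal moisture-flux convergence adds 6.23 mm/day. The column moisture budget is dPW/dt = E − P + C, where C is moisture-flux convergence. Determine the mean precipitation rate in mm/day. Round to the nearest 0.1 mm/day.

P ≈ 9.3 mm/day

dPW/dt = -1.36 mm/day.
P = E + C − dPW/dt = 1.7 + (6.23) − (-1.36) = 9.3 mm/day.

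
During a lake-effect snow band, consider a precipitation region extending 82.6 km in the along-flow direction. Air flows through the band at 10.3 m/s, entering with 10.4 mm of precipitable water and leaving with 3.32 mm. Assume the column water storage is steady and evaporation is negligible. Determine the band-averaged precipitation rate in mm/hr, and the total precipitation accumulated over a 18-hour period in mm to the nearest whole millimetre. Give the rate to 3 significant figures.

R ≈ 3.18 mm/hr; total ≈ 57 mm

Column moisture flux per unit crosswind length is F = V × PW.
Inflow: F_in = 10.3 × 10.4 = 107.12 mm·m/s
Outflow: F_out = 10.3 × 3.32 = 34.196 mm·m/s
Steady-state rate R = (F_in − F_out)/L = (107.12 − 34.196) / 82600 m = 8.829e-04 mm/s.
R = 8.829e-04 × 3600 = 3.18 mm/hr.
Over 18 h: total = 3.18 × 18 = 57.24 ≈ 57 mm.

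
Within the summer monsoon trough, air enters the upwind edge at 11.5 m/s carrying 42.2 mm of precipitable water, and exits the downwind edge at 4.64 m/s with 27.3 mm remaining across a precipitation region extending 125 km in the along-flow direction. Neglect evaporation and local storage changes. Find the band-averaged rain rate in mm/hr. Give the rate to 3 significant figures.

Column moisture flux per unit crosswind length is F = V × PW.
Inflow: F_in = 11.5 × 42.2 = 485.3 mm·m/s
Outflow: F_out = 4.64 × 27.3 = 126.672 mm·m/s
Steady-state rate R = (F_in − F_out)/L = (485.3 − 126.672) / 125000 m = 2.869e-03 mm/s.
R = 2.869e-03 × 3600 = 10.3 mm/hr.

R ≈ 10.3 mm/hr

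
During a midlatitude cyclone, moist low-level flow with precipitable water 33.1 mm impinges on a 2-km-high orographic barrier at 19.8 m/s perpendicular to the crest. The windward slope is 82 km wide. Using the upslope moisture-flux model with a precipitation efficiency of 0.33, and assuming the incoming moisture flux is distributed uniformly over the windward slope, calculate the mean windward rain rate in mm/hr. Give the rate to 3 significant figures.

Incoming column moisture flux per unit ridge length: F = V × PW = 19.8 × 33.1 = 655.38 mm·m/s.
Spread over the 82 km slope with efficiency ε = 0.33: R = ε·F/W = 0.33 × 655.38 / 82000 m = 2.638e-03 mm/s.
R = 2.638e-03 × 3600 = 9.50 mm/hr.

R ≈ 9.50 mm/hr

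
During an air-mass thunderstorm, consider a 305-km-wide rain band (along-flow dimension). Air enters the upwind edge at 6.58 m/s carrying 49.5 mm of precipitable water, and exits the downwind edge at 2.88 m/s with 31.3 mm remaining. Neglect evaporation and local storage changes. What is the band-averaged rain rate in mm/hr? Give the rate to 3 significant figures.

R ≈ 2.78 mm/hr

Column moisture flux per unit crosswind length is F = V × PW.
Inflow: F_in = 6.58 × 49.5 = 325.71 mm·m/s
Outflow: F_out = 2.88 × 31.3 = 90.144 mm·m/s
Steady-state rate R = (F_in − F_out)/L = (325.71 − 90.144) / 305000 m = 7.723e-04 mm/s.
R = 7.723e-04 × 3600 = 2.78 mm/hr.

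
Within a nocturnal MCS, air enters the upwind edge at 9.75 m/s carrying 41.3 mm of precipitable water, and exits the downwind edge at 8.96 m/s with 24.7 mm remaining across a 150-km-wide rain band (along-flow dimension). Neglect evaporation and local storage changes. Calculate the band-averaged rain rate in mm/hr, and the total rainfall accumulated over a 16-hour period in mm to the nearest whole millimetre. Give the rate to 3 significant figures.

Column moisture flux per unit crosswind length is F = V × PW.
Inflow: F_in = 9.75 × 41.3 = 402.675 mm·m/s
Outflow: F_out = 8.96 × 24.7 = 221.312 mm·m/s
Steady-state rate R = (F_in − F_out)/L = (402.675 − 221.312) / 150000 m = 1.209e-03 mm/s.
R = 1.209e-03 × 3600 = 4.35 mm/hr.
Over 16 h: total = 4.35 × 16 = 69.6 ≈ 70 mm.

R ≈ 4.35 mm/hr; total ≈ 70 mm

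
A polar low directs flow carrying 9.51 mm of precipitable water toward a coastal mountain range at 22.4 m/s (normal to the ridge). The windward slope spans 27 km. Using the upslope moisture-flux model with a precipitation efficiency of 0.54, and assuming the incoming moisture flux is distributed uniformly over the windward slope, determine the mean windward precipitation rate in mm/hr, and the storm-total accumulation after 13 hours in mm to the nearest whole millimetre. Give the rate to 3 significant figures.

R ≈ 15.3 mm/hr; total ≈ 199 mm

Incoming column moisture flux per unit ridge length: F = V × PW = 22.4 × 9.51 = 213.024 mm·m/s.
Spread over the 27 km slope with efficiency ε = 0.54: R = ε·F/W = 0.54 × 213.024 / 27000 m = 4.260e-03 mm/s.
R = 4.260e-03 × 3600 = 15.3 mm/hr.
Over 13 h: total = 15.3 × 13 = 198.9 ≈ 199 mm.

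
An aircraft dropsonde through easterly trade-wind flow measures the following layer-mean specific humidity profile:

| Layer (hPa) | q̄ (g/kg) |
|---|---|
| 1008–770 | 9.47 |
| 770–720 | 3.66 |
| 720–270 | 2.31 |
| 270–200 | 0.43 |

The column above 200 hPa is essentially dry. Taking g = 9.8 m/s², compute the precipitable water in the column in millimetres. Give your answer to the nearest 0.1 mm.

PW ≈ 35.8 mm

Precipitable water is the column-integrated vapour mass per unit area: PW = (1/g) Σ q̄ Δp, with q in kg/kg and Δp in Pa (1 kg/m² of water = 1 mm).
Layer 1008–770 hPa: Δp = 238 hPa = 23800 Pa, q̄ = 0.00947 kg/kg → 0.00947 × 23800 / 9.8 = 23.00 mm
Layer 770–720 hPa: Δp = 50 hPa = 5000 Pa, q̄ = 0.00366 kg/kg → 0.00366 × 5000 / 9.8 = 1.87 mm
Layer 720–270 hPa: Δp = 450 hPa = 45000 Pa, q̄ = 0.00231 kg/kg → 0.00231 × 45000 / 9.8 = 10.61 mm
Layer 270–200 hPa: Δp = 70 hPa = 7000 Pa, q̄ = 0.00043 kg/kg → 0.00043 × 7000 / 9.8 = 0.31 mm
PW = 23.00 + 1.87 + 10.61 + 0.31 = 35.79 ≈ 35.8 mm.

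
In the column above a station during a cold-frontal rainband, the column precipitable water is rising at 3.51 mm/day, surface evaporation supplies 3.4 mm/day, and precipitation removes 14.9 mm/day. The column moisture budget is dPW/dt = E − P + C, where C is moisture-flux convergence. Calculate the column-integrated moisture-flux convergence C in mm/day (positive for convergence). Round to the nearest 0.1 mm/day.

C ≈ 15.0 mm/day

dPW/dt = +3.51 mm/day.
C = dPW/dt − E + P = (+3.51) − 3.4 + 14.9 = 15.0 mm/day.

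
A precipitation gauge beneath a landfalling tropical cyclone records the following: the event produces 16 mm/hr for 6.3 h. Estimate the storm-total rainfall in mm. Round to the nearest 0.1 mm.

total ≈ 100.8 mm

Total = Σ Rᵢ Δtᵢ = 16 × 6.3
      = 100.8 = 100.8 mm.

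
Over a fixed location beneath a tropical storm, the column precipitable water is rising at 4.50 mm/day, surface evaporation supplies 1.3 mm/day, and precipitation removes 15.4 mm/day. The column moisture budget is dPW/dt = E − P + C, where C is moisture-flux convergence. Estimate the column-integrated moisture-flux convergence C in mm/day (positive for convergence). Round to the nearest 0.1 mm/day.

dPW/dt = +4.50 mm/day.
C = dPW/dt − E + P = (+4.50) − 1.3 + 15.4 = 18.6 mm/day.

C ≈ 18.6 mm/day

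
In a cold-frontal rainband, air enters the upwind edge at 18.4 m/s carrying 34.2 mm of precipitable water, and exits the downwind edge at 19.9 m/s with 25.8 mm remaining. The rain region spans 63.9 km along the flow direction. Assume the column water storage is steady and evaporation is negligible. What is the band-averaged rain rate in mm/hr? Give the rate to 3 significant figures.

R ≈ 6.53 mm/hr

Column moisture flux per unit crosswind length is F = V × PW.
Inflow: F_in = 18.4 × 34.2 = 629.28 mm·m/s
Outflow: F_out = 19.9 × 25.8 = 513.42 mm·m/s
Steady-state rate R = (F_in − F_out)/L = (629.28 − 513.42) / 63900 m = 1.813e-03 mm/s.
R = 1.813e-03 × 3600 = 6.53 mm/hr.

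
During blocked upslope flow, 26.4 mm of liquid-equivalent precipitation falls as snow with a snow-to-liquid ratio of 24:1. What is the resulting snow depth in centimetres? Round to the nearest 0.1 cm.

snow depth ≈ 63.4 cm

Snow depth = liquid × ratio = 26.4 mm × 24 = 633.6 mm = 63.4 cm.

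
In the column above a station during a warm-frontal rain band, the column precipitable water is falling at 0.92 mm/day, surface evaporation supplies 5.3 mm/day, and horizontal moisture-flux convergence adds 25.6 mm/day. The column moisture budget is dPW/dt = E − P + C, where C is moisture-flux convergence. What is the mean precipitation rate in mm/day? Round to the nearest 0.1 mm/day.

dPW/dt = -0.92 mm/day.
P = E + C − dPW/dt = 5.3 + (25.6) − (-0.92) = 31.8 mm/day.

P ≈ 31.8 mm/day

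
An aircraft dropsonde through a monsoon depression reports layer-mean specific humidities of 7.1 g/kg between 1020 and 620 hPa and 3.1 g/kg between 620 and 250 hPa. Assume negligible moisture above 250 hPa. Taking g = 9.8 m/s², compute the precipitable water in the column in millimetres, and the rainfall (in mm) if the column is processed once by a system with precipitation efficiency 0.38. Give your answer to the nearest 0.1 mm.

PW ≈ 40.7 mm; rainfall ≈ 15.5 mm

Precipitable water is the column-integrated vapour mass per unit area: PW = (1/g) Σ q̄ Δp, with q in kg/kg and Δp in Pa (1 kg/m² of water = 1 mm).
Layer 1020–620 hPa: Δp = 400 hPa = 40000 Pa, q̄ = 0.0071 kg/kg → 0.0071 × 40000 / 9.8 = 28.98 mm
Layer 620–250 hPa: Δp = 370 hPa = 37000 Pa, q̄ = 0.0031 kg/kg → 0.0031 × 37000 / 9.8 = 11.70 mm
PW = 28.98 + 11.70 = 40.68 ≈ 40.7 mm.
Rainfall = ε × PW = 0.38 × 40.7 = 15.5 mm.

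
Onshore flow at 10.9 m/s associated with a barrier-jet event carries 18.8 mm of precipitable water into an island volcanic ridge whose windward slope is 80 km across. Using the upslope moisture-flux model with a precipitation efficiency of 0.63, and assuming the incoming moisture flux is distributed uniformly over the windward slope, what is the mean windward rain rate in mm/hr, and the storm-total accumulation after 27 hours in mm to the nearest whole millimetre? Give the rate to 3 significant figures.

Incoming column moisture flux per unit ridge length: F = V × PW = 10.9 × 18.8 = 204.92 mm·m/s.
Spread over the 80 km slope with efficiency ε = 0.63: R = ε·F/W = 0.63 × 204.92 / 80000 m = 1.614e-03 mm/s.
R = 1.614e-03 × 3600 = 5.81 mm/hr.
Over 27 h: total = 5.81 × 27 = 156.87 ≈ 157 mm.

R ≈ 5.81 mm/hr; total ≈ 157 mm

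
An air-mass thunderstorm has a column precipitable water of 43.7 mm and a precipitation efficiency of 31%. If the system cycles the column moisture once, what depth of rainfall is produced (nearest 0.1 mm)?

rainfall ≈ 13.5 mm

Rainfall = ε × PW = 0.31 × 43.7 = 13.5 mm.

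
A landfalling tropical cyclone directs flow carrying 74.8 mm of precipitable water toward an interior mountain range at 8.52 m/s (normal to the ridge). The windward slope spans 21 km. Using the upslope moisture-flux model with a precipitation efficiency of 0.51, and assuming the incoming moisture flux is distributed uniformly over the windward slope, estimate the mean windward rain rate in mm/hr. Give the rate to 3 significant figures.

Incoming column moisture flux per unit ridge length: F = V × PW = 8.52 × 74.8 = 637.296 mm·m/s.
Spread over the 21 km slope with efficiency ε = 0.51: R = ε·F/W = 0.51 × 637.296 / 21000 m = 1.548e-02 mm/s.
R = 1.548e-02 × 3600 = 55.7 mm/hr.

R ≈ 55.7 mm/hr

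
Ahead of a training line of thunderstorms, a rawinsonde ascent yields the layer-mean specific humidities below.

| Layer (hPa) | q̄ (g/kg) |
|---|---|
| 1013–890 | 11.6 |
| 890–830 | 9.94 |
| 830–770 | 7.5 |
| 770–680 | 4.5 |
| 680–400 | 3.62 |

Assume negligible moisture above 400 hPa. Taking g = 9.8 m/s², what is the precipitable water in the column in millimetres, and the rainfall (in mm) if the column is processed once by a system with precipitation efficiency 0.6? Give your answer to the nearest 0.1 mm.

PW ≈ 39.7 mm; rainfall ≈ 23.8 mm

Precipitable water is the column-integrated vapour mass per unit area: PW = (1/g) Σ q̄ Δp, with q in kg/kg and Δp in Pa (1 kg/m² of water = 1 mm).
Layer 1013–890 hPa: Δp = 123 hPa = 12300 Pa, q̄ = 0.0116 kg/kg → 0.0116 × 12300 / 9.8 = 14.56 mm
Layer 890–830 hPa: Δp = 60 hPa = 6000 Pa, q̄ = 0.00994 kg/kg → 0.00994 × 6000 / 9.8 = 6.09 mm
Layer 830–770 hPa: Δp = 60 hPa = 6000 Pa, q̄ = 0.0075 kg/kg → 0.0075 × 6000 / 9.8 = 4.59 mm
Layer 770–680 hPa: Δp = 90 hPa = 9000 Pa, q̄ = 0.0045 kg/kg → 0.0045 × 9000 / 9.8 = 4.13 mm
Layer 680–400 hPa: Δp = 280 hPa = 28000 Pa, q̄ = 0.00362 kg/kg → 0.00362 × 28000 / 9.8 = 10.34 mm
PW = 14.56 + 6.09 + 4.59 + 4.13 + 10.34 = 39.71 ≈ 39.7 mm.
Rainfall = ε × PW = 0.6 × 39.7 = 23.8 mm.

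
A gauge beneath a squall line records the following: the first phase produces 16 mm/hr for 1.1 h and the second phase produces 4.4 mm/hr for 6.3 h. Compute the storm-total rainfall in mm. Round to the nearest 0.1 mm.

total ≈ 45.3 mm

Total = Σ Rᵢ Δtᵢ = 16 × 1.1 + 4.4 × 6.3
      = 17.6 + 27.72 = 45.3 mm.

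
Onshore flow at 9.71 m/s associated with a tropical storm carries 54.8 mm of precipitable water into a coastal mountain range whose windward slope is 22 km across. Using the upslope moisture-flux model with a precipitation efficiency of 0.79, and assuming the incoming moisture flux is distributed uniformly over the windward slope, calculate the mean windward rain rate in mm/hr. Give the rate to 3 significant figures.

R ≈ 68.8 mm/hr

Incoming column moisture flux per unit ridge length: F = V × PW = 9.71 × 54.8 = 532.108 mm·m/s.
Spread over the 22 km slope with efficiency ε = 0.79: R = ε·F/W = 0.79 × 532.108 / 22000 m = 1.911e-02 mm/s.
R = 1.911e-02 × 3600 = 68.8 mm/hr.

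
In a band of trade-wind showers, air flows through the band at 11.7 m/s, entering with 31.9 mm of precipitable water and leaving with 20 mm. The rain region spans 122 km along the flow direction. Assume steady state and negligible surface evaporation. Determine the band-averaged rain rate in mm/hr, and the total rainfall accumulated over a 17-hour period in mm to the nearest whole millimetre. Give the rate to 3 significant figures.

Column moisture flux per unit crosswind length is F = V × PW.
Inflow: F_in = 11.7 × 31.9 = 373.23 mm·m/s
Outflow: F_out = 11.7 × 20 = 234 mm·m/s
Steady-state rate R = (F_in − F_out)/L = (373.23 − 234) / 122000 m = 1.141e-03 mm/s.
R = 1.141e-03 × 3600 = 4.11 mm/hr.
Over 17 h: total = 4.11 × 17 = 69.87 ≈ 70 mm.

R ≈ 4.11 mm/hr; total ≈ 70 mm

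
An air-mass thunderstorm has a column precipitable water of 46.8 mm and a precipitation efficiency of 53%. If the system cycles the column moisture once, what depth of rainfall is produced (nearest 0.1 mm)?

Rainfall = ε × PW = 0.53 × 46.8 = 24.8 mm.

rainfall ≈ 24.8 mm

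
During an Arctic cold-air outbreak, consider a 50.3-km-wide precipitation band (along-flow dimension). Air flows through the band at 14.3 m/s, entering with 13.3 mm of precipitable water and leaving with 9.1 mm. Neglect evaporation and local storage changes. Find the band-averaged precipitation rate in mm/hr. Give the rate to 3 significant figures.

R ≈ 4.30 mm/hr

Column moisture flux per unit crosswind length is F = V × PW.
Inflow: F_in = 14.3 × 13.3 = 190.19 mm·m/s
Outflow: F_out = 14.3 × 9.1 = 130.13 mm·m/s
Steady-state rate R = (F_in − F_out)/L = (190.19 − 130.13) / 50300 m = 1.194e-03 mm/s.
R = 1.194e-03 × 3600 = 4.30 mm/hr.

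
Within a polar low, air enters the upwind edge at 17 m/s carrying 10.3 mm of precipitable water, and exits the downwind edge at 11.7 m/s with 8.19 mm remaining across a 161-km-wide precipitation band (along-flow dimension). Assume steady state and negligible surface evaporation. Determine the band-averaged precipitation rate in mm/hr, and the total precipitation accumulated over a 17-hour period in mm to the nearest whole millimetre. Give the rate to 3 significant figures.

R ≈ 1.77 mm/hr; total ≈ 30 mm

Column moisture flux per unit crosswind length is F = V × PW.
Inflow: F_in = 17 × 10.3 = 175.1 mm·m/s
Outflow: F_out = 11.7 × 8.19 = 95.823 mm·m/s
Steady-state rate R = (F_in − F_out)/L = (175.1 − 95.823) / 161000 m = 4.924e-04 mm/s.
R = 4.924e-04 × 3600 = 1.77 mm/hr.
Over 17 h: total = 1.77 × 17 = 30.09 ≈ 30 mm.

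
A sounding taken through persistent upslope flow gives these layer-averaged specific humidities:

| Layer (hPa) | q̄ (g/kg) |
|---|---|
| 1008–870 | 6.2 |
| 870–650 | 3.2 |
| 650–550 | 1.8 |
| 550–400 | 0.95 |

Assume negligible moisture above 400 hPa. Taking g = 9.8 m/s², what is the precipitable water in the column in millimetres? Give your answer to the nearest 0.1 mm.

PW ≈ 19.2 mm

Precipitable water is the column-integrated vapour mass per unit area: PW = (1/g) Σ q̄ Δp, with q in kg/kg and Δp in Pa (1 kg/m² of water = 1 mm).
Layer 1008–870 hPa: Δp = 138 hPa = 13800 Pa, q̄ = 0.0062 kg/kg → 0.0062 × 13800 / 9.8 = 8.73 mm
Layer 870–650 hPa: Δp = 220 hPa = 22000 Pa, q̄ = 0.0032 kg/kg → 0.0032 × 22000 / 9.8 = 7.18 mm
Layer 650–550 hPa: Δp = 100 hPa = 10000 Pa, q̄ = 0.0018 kg/kg → 0.0018 × 10000 / 9.8 = 1.84 mm
Layer 550–400 hPa: Δp = 150 hPa = 15000 Pa, q̄ = 0.00095 kg/kg → 0.00095 × 15000 / 9.8 = 1.45 mm
PW = 8.73 + 7.18 + 1.84 + 1.45 = 19.20 ≈ 19.2 mm.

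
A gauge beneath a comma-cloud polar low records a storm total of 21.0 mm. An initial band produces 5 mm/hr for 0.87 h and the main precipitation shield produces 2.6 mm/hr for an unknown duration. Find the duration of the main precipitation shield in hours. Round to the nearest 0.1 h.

Known phases: 5 × 0.87 = 4.35 mm.
Remaining depth = 21.0 − 4.35 = 16.65 mm.
Duration = 16.65 / 2.6 = 6.4 h.

duration ≈ 6.4 h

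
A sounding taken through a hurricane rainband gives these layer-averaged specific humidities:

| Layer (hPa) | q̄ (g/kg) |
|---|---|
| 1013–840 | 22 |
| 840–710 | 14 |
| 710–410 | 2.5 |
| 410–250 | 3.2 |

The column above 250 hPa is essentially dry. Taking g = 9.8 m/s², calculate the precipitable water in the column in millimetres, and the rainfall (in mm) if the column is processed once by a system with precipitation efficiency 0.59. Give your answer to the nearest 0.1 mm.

PW ≈ 70.3 mm; rainfall ≈ 41.5 mm

Precipitable water is the column-integrated vapour mass per unit area: PW = (1/g) Σ q̄ Δp, with q in kg/kg and Δp in Pa (1 kg/m² of water = 1 mm).
Layer 1013–840 hPa: Δp = 173 hPa = 17300 Pa, q̄ = 0.022 kg/kg → 0.022 × 17300 / 9.8 = 38.84 mm
Layer 840–710 hPa: Δp = 130 hPa = 13000 Pa, q̄ = 0.014 kg/kg → 0.014 × 13000 / 9.8 = 18.57 mm
Layer 710–410 hPa: Δp = 300 hPa = 30000 Pa, q̄ = 0.0025 kg/kg → 0.0025 × 30000 / 9.8 = 7.65 mm
Layer 410–250 hPa: Δp = 160 hPa = 16000 Pa, q̄ = 0.0032 kg/kg → 0.0032 × 16000 / 9.8 = 5.22 mm
PW = 38.84 + 18.57 + 7.65 + 5.22 = 70.28 ≈ 70.3 mm.
Rainfall = ε × PW = 0.59 × 70.3 = 41.5 mm.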